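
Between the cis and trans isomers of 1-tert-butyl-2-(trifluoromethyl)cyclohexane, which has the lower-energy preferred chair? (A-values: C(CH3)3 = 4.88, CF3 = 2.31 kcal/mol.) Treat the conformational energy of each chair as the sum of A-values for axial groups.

At 1,2 positions (parity opposite): cis → (a,e or e,a); trans → (e,e or a,a).
Best chair for cis: E = 2.31 kcal/mol; best chair for trans: E = 0.00 kcal/mol.
The trans isomer is lower by 2.31 kcal/mol.

trans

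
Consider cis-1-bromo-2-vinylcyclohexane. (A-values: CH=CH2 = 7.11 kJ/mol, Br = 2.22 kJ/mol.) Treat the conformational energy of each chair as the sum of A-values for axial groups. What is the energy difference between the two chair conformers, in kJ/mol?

4.89 kJ/mol

C1 and C2 have opposite parity, so for the cis isomer the two substituents are one axial and one equatorial in each chair.
Chair I (vinyl axial, bromo equatorial): E = 7.11 kJ/mol.
Chair II (vinyl equatorial, bromo axial): E = 2.22 kJ/mol.
ΔE = 7.11 − 2.22 = 4.89 kJ/mol; chair II is more stable.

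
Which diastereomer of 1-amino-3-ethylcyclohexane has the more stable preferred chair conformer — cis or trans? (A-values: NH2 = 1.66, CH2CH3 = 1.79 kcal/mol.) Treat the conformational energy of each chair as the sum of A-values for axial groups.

At 1,3 positions (parity same): cis → (e,e or a,a); trans → (a,e or e,a).
Best chair for cis: E = 0.00 kcal/mol; best chair for trans: E = 1.66 kcal/mol.
The cis isomer is lower by 1.66 kcal/mol.

cis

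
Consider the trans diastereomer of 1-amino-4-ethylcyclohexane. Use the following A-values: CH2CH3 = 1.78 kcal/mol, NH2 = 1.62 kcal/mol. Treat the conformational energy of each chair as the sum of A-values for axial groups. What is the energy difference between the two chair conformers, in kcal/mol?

C1 and C4 have opposite parity, so for the trans isomer the two substituents are e,e in one chair and a,a in the other.
Chair I (ethyl axial, amino axial): E = 3.40 kcal/mol.
Chair II (ethyl equatorial, amino equatorial): E = 0.00 kcal/mol.
ΔE = 3.40 − 0.00 = 3.40 kcal/mol; chair II is more stable.

3.40 kcal/mol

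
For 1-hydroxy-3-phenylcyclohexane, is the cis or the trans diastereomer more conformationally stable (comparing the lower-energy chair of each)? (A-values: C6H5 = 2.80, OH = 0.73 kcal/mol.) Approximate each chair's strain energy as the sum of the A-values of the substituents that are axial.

At 1,3 positions (parity same): cis → (e,e or a,a); trans → (a,e or e,a).
Best chair for cis: E = 0.00 kcal/mol; best chair for trans: E = 0.73 kcal/mol.
The cis isomer is lower by 0.73 kcal/mol.

cis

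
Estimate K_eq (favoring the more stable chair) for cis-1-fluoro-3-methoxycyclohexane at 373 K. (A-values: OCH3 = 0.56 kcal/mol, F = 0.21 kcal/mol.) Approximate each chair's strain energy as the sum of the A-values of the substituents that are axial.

K ≈ 2.83

C1 and C3 have the same parity, so for the cis isomer the two substituents are e,e in one chair and a,a in the other.
Chair I (methoxy axial, fluoro axial): E = 0.77 kcal/mol; chair II (methoxy equatorial, fluoro equatorial): E = 0.00 kcal/mol.
ΔG = 0.77 kcal/mol between the two chairs.
K = exp(ΔG/RT) with R = 1.987×10⁻³ kcal mol⁻¹ K⁻¹ and T = 373 K gives K ≈ 2.83.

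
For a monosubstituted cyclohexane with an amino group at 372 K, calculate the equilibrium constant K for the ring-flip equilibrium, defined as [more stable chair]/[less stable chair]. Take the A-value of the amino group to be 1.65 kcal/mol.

One chair has the amino group axial (E = 1.65 kcal/mol) and the other has it equatorial (E = 0).
ΔG = 1.65 kcal/mol between the two chairs.
K = exp(ΔG/RT) with R = 1.987×10⁻³ kcal mol⁻¹ K⁻¹ and T = 372 K gives K ≈ 9.32.

K ≈ 9.32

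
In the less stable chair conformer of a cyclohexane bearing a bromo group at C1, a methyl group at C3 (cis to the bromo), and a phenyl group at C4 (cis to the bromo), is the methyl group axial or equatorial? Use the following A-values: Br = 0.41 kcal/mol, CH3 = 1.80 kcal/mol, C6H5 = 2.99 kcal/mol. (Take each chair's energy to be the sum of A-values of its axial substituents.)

equatorial

Chair I (bromo axial, methyl axial, phenyl equatorial): E = 2.21 kcal/mol.
Chair II (bromo equatorial, methyl equatorial, phenyl axial): E = 2.99 kcal/mol.
Chair II is the less stable (higher-energy) conformer, and in that chair the methyl group is equatorial.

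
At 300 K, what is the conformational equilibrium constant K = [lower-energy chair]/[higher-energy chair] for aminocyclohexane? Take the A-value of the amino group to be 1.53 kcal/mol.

K ≈ 13.0

One chair has the amino group axial (E = 1.53 kcal/mol) and the other has it equatorial (E = 0).
ΔG = 1.53 kcal/mol between the two chairs.
K = exp(ΔG/RT) with R = 1.987×10⁻³ kcal mol⁻¹ K⁻¹ and T = 300 K gives K ≈ 13.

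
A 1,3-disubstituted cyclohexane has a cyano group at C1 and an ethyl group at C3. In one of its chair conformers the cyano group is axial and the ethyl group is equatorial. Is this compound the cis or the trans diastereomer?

trans

C1 and C3 have the same parity, so their axial bonds point in the same direction.
With same-parity carbons, two substituents on the same face are both axial or both equatorial; opposite faces give one of each.
Here the groups are axial/equatorial → opposite face → trans.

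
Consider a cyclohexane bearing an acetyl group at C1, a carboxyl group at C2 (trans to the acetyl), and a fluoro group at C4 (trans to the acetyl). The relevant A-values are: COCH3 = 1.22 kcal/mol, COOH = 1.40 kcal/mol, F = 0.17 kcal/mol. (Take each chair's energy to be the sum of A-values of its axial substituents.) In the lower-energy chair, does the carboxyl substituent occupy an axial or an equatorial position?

equatorial

Chair I (acetyl axial, carboxyl axial, fluoro axial): E = 2.79 kcal/mol.
Chair II (acetyl equatorial, carboxyl equatorial, fluoro equatorial): E = 0.00 kcal/mol.
Chair II is the more stable (lower-energy) conformer, and in that chair the carboxyl group is equatorial.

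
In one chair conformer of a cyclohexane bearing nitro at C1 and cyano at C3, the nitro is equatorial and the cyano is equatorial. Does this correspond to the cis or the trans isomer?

cis

C1 and C3 have the same parity, so their axial bonds point in the same direction.
With same-parity carbons, two substituents on the same face are both axial or both equatorial; opposite faces give one of each.
Here the groups are equatorial/equatorial → same face → cis.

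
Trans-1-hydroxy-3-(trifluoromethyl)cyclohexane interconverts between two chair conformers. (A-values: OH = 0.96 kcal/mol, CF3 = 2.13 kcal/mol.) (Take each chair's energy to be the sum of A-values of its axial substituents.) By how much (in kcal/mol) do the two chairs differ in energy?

1.17 kcal/mol

C1 and C3 have the same parity, so for the trans isomer the two substituents are one axial and one equatorial in each chair.
Chair I (hydroxyl axial, trifluoromethyl equatorial): E = 0.96 kcal/mol.
Chair II (hydroxyl equatorial, trifluoromethyl axial): E = 2.13 kcal/mol.
ΔE = 2.13 − 0.96 = 1.17 kcal/mol; chair I is more stable.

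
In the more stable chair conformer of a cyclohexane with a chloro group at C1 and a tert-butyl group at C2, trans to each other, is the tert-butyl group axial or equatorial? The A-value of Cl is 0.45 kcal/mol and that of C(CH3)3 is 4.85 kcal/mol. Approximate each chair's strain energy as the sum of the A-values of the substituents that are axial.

C1 and C2 have opposite parity, so for the trans isomer the two substituents are e,e in one chair and a,a in the other.
Chair I (chloro axial, tert-butyl axial): E = 5.30 kcal/mol.
Chair II (chloro equatorial, tert-butyl equatorial): E = 0.00 kcal/mol.
Chair II is the more stable (lower-energy) conformer, and in that chair the tert-butyl group is equatorial.

equatorial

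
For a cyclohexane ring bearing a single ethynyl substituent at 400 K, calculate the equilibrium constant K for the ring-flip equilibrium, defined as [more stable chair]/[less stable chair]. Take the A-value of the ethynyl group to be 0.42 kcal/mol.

One chair has the ethynyl group axial (E = 0.42 kcal/mol) and the other has it equatorial (E = 0).
ΔG = 0.42 kcal/mol between the two chairs.
K = exp(ΔG/RT) with R = 1.987×10⁻³ kcal mol⁻¹ K⁻¹ and T = 400 K gives K ≈ 1.7.

K ≈ 1.70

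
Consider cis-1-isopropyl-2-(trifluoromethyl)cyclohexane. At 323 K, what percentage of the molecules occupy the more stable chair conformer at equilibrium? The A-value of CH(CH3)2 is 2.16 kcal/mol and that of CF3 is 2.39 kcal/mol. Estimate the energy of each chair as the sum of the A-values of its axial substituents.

C1 and C2 have opposite parity, so for the cis isomer the two substituents are one axial and one equatorial in each chair.
Chair I (isopropyl axial, trifluoromethyl equatorial): E = 2.16 kcal/mol; chair II (isopropyl equatorial, trifluoromethyl axial): E = 2.39 kcal/mol.
ΔG = 0.23 kcal/mol between the two chairs.
K = exp(ΔG/RT) with R = 1.987×10⁻³ kcal mol⁻¹ K⁻¹ and T = 323 K gives K ≈ 1.43.
Fraction in the lower-energy chair = K/(K+1) = 58.9%.

58.9%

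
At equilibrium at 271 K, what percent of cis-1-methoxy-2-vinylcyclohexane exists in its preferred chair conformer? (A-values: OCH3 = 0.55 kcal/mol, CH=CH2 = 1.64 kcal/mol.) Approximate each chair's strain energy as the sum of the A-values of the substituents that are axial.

88.3%

C1 and C2 have opposite parity, so for the cis isomer the two substituents are one axial and one equatorial in each chair.
Chair I (methoxy axial, vinyl equatorial): E = 0.55 kcal/mol; chair II (methoxy equatorial, vinyl axial): E = 1.64 kcal/mol.
ΔG = 1.09 kcal/mol between the two chairs.
K = exp(ΔG/RT) with R = 1.987×10⁻³ kcal mol⁻¹ K⁻¹ and T = 271 K gives K ≈ 7.57.
Fraction in the lower-energy chair = K/(K+1) = 88.3%.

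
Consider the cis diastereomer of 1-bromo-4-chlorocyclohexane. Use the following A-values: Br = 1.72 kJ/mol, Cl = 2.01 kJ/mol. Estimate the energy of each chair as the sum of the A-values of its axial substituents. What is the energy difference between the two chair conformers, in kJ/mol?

0.29 kJ/mol

C1 and C4 have opposite parity, so for the cis isomer the two substituents are one axial and one equatorial in each chair.
Chair I (bromo axial, chloro equatorial): E = 1.72 kJ/mol.
Chair II (bromo equatorial, chloro axial): E = 2.01 kJ/mol.
ΔE = 2.01 − 1.72 = 0.29 kJ/mol; chair I is more stable.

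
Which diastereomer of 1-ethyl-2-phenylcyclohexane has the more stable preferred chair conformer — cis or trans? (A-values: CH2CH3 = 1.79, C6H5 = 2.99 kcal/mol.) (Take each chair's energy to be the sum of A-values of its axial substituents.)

At 1,2 positions (parity opposite): cis → (a,e or e,a); trans → (e,e or a,a).
Best chair for cis: E = 1.79 kcal/mol; best chair for trans: E = 0.00 kcal/mol.
The trans isomer is lower by 1.79 kcal/mol.

trans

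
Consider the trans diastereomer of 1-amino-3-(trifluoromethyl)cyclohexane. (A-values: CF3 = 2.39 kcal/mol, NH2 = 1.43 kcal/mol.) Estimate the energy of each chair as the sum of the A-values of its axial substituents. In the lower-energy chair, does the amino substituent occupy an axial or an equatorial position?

C1 and C3 have the same parity, so for the trans isomer the two substituents are one axial and one equatorial in each chair.
Chair I (trifluoromethyl axial, amino equatorial): E = 2.39 kcal/mol.
Chair II (trifluoromethyl equatorial, amino axial): E = 1.43 kcal/mol.
Chair II is the more stable (lower-energy) conformer, and in that chair the amino group is axial.

axial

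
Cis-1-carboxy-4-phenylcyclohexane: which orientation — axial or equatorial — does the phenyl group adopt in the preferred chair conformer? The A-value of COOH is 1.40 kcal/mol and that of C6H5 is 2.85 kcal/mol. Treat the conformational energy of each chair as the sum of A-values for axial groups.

C1 and C4 have opposite parity, so for the cis isomer the two substituents are one axial and one equatorial in each chair.
Chair I (carboxyl axial, phenyl equatorial): E = 1.40 kcal/mol.
Chair II (carboxyl equatorial, phenyl axial): E = 2.85 kcal/mol.
Chair I is the more stable (lower-energy) conformer, and in that chair the phenyl group is equatorial.

equatorial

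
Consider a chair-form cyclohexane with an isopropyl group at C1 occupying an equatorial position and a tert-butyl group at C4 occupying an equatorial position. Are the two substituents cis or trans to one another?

trans

C1 and C4 have opposite parity, so their axial bonds point in opposite directions.
With opposite-parity carbons, two substituents on the same face are one axial and one equatorial; opposite faces give both axial or both equatorial.
Here the groups are equatorial/equatorial → opposite face → trans.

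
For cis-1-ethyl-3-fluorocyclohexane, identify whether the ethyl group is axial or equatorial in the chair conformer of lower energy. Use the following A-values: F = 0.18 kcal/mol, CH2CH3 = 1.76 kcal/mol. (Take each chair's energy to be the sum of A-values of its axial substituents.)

C1 and C3 have the same parity, so for the cis isomer the two substituents are e,e in one chair and a,a in the other.
Chair I (fluoro axial, ethyl axial): E = 1.94 kcal/mol.
Chair II (fluoro equatorial, ethyl equatorial): E = 0.00 kcal/mol.
Chair II is the more stable (lower-energy) conformer, and in that chair the ethyl group is equatorial.

equatorial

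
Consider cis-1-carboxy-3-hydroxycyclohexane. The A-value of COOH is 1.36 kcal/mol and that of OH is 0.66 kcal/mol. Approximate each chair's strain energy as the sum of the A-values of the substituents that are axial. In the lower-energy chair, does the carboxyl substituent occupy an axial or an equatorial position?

equatorial

C1 and C3 have the same parity, so for the cis isomer the two substituents are e,e in one chair and a,a in the other.
Chair I (carboxyl axial, hydroxyl axial): E = 2.02 kcal/mol.
Chair II (carboxyl equatorial, hydroxyl equatorial): E = 0.00 kcal/mol.
Chair II is the more stable (lower-energy) conformer, and in that chair the carboxyl group is equatorial.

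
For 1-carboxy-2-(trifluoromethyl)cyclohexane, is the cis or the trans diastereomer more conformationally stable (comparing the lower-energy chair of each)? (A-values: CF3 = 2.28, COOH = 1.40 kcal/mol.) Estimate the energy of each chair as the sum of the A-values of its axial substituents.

At 1,2 positions (parity opposite): cis → (a,e or e,a); trans → (e,e or a,a).
Best chair for cis: E = 1.40 kcal/mol; best chair for trans: E = 0.00 kcal/mol.
The trans isomer is lower by 1.40 kcal/mol.

trans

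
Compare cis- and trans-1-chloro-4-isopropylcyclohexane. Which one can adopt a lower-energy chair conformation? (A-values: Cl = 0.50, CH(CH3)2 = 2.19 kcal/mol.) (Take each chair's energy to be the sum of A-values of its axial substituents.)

trans

At 1,4 positions (parity opposite): cis → (a,e or e,a); trans → (e,e or a,a).
Best chair for cis: E = 0.50 kcal/mol; best chair for trans: E = 0.00 kcal/mol.
The trans isomer is lower by 0.50 kcal/mol.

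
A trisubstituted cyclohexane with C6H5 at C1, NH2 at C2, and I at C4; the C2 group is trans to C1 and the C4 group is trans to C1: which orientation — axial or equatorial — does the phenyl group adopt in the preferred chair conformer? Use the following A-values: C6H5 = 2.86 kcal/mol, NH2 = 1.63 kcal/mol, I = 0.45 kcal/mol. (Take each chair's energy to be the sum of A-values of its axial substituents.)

Chair I (phenyl axial, amino axial, iodo axial): E = 4.94 kcal/mol.
Chair II (phenyl equatorial, amino equatorial, iodo equatorial): E = 0.00 kcal/mol.
Chair II is the more stable (lower-energy) conformer, and in that chair the phenyl group is equatorial.

equatorial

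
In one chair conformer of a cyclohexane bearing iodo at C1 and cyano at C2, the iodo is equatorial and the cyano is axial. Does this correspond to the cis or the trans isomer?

cis

C1 and C2 have opposite parity, so their axial bonds point in opposite directions.
With opposite-parity carbons, two substituents on the same face are one axial and one equatorial; opposite faces give both axial or both equatorial.
Here the groups are equatorial/axial → same face → cis.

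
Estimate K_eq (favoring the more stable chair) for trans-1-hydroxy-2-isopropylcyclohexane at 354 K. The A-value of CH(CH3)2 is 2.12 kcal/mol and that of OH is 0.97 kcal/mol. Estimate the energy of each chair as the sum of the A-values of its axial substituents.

K ≈ 80.9

C1 and C2 have opposite parity, so for the trans isomer the two substituents are e,e in one chair and a,a in the other.
Chair I (isopropyl axial, hydroxyl axial): E = 3.09 kcal/mol; chair II (isopropyl equatorial, hydroxyl equatorial): E = 0.00 kcal/mol.
ΔG = 3.09 kcal/mol between the two chairs.
K = exp(ΔG/RT) with R = 1.987×10⁻³ kcal mol⁻¹ K⁻¹ and T = 354 K gives K ≈ 80.9.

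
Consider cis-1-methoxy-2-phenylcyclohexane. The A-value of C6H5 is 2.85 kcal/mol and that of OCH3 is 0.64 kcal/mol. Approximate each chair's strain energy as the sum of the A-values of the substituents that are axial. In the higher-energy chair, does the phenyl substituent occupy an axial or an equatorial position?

C1 and C2 have opposite parity, so for the cis isomer the two substituents are one axial and one equatorial in each chair.
Chair I (phenyl axial, methoxy equatorial): E = 2.85 kcal/mol.
Chair II (phenyl equatorial, methoxy axial): E = 0.64 kcal/mol.
Chair I is the less stable (higher-energy) conformer, and in that chair the phenyl group is axial.

axial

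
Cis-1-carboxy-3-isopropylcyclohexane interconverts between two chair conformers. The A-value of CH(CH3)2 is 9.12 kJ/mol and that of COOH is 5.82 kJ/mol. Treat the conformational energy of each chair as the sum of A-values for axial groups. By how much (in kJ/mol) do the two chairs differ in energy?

14.94 kJ/mol

C1 and C3 have the same parity, so for the cis isomer the two substituents are e,e in one chair and a,a in the other.
Chair I (isopropyl axial, carboxyl axial): E = 14.94 kJ/mol.
Chair II (isopropyl equatorial, carboxyl equatorial): E = 0.00 kJ/mol.
ΔE = 14.94 − 0.00 = 14.94 kJ/mol; chair II is more stable.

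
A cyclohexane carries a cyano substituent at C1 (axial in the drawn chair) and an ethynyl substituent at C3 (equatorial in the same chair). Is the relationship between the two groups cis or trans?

C1 and C3 have the same parity, so their axial bonds point in the same direction.
With same-parity carbons, two substituents on the same face are both axial or both equatorial; opposite faces give one of each.
Here the groups are axial/equatorial → opposite face → trans.

trans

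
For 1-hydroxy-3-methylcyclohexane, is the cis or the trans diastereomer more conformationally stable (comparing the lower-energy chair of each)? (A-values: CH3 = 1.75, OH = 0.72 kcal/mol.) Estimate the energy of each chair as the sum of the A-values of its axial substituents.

cis

At 1,3 positions (parity same): cis → (e,e or a,a); trans → (a,e or e,a).
Best chair for cis: E = 0.00 kcal/mol; best chair for trans: E = 0.72 kcal/mol.
The cis isomer is lower by 0.72 kcal/mol.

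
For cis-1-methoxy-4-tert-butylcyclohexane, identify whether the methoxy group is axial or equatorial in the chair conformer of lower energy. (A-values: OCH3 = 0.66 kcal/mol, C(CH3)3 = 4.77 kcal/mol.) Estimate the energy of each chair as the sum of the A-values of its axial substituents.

axial

C1 and C4 have opposite parity, so for the cis isomer the two substituents are one axial and one equatorial in each chair.
Chair I (methoxy axial, tert-butyl equatorial): E = 0.66 kcal/mol.
Chair II (methoxy equatorial, tert-butyl axial): E = 4.77 kcal/mol.
Chair I is the more stable (lower-energy) conformer, and in that chair the methoxy group is axial.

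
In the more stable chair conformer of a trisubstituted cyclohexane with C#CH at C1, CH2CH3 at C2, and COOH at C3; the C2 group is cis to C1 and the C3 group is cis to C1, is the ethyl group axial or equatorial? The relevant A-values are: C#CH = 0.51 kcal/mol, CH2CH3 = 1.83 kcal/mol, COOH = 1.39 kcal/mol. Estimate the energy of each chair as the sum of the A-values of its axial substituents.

Chair I (ethynyl axial, ethyl equatorial, carboxyl axial): E = 1.90 kcal/mol.
Chair II (ethynyl equatorial, ethyl axial, carboxyl equatorial): E = 1.83 kcal/mol.
Chair II is the more stable (lower-energy) conformer, and in that chair the ethyl group is axial.

axial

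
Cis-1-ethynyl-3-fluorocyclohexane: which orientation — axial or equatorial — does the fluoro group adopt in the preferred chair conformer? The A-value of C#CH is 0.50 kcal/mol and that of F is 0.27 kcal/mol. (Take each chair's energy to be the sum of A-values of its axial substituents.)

C1 and C3 have the same parity, so for the cis isomer the two substituents are e,e in one chair and a,a in the other.
Chair I (ethynyl axial, fluoro axial): E = 0.77 kcal/mol.
Chair II (ethynyl equatorial, fluoro equatorial): E = 0.00 kcal/mol.
Chair II is the more stable (lower-energy) conformer, and in that chair the fluoro group is equatorial.

equatorial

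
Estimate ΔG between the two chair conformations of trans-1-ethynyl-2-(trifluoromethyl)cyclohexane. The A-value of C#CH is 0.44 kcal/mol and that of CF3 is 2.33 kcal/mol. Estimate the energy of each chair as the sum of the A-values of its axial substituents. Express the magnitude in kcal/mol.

C1 and C2 have opposite parity, so for the trans isomer the two substituents are e,e in one chair and a,a in the other.
Chair I (ethynyl axial, trifluoromethyl axial): E = 2.77 kcal/mol.
Chair II (ethynyl equatorial, trifluoromethyl equatorial): E = 0.00 kcal/mol.
ΔE = 2.77 − 0.00 = 2.77 kcal/mol; chair II is more stable.

2.77 kcal/mol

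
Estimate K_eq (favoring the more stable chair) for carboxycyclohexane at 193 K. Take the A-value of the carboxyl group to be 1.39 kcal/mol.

One chair has the carboxyl group axial (E = 1.39 kcal/mol) and the other has it equatorial (E = 0).
ΔG = 1.39 kcal/mol between the two chairs.
K = exp(ΔG/RT) with R = 1.987×10⁻³ kcal mol⁻¹ K⁻¹ and T = 193 K gives K ≈ 37.5.

K ≈ 37.5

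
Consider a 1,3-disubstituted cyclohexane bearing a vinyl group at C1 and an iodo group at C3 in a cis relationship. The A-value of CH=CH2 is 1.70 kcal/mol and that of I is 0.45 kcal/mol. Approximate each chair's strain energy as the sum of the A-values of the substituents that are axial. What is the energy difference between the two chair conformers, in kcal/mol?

C1 and C3 have the same parity, so for the cis isomer the two substituents are e,e in one chair and a,a in the other.
Chair I (vinyl axial, iodo axial): E = 2.15 kcal/mol.
Chair II (vinyl equatorial, iodo equatorial): E = 0.00 kcal/mol.
ΔE = 2.15 − 0.00 = 2.15 kcal/mol; chair II is more stable.

2.15 kcal/mol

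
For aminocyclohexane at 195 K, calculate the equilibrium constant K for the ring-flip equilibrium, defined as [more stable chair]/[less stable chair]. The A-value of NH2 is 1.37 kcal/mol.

One chair has the amino group axial (E = 1.37 kcal/mol) and the other has it equatorial (E = 0).
ΔG = 1.37 kcal/mol between the two chairs.
K = exp(ΔG/RT) with R = 1.987×10⁻³ kcal mol⁻¹ K⁻¹ and T = 195 K gives K ≈ 34.3.

K ≈ 34.3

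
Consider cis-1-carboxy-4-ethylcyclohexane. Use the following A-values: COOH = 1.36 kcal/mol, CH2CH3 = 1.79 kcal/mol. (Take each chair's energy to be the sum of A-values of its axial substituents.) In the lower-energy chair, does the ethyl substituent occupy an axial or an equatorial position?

C1 and C4 have opposite parity, so for the cis isomer the two substituents are one axial and one equatorial in each chair.
Chair I (carboxyl axial, ethyl equatorial): E = 1.36 kcal/mol.
Chair II (carboxyl equatorial, ethyl axial): E = 1.79 kcal/mol.
Chair I is the more stable (lower-energy) conformer, and in that chair the ethyl group is equatorial.

equatorial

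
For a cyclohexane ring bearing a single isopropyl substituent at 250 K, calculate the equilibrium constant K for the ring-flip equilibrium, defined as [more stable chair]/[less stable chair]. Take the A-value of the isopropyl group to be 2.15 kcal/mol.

K ≈ 75.8

One chair has the isopropyl group axial (E = 2.15 kcal/mol) and the other has it equatorial (E = 0).
ΔG = 2.15 kcal/mol between the two chairs.
K = exp(ΔG/RT) with R = 1.987×10⁻³ kcal mol⁻¹ K⁻¹ and T = 250 K gives K ≈ 75.8.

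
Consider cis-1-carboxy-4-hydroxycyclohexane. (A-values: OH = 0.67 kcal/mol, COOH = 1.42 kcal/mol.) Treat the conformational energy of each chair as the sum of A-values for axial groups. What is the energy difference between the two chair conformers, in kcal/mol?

0.75 kcal/mol

C1 and C4 have opposite parity, so for the cis isomer the two substituents are one axial and one equatorial in each chair.
Chair I (hydroxyl axial, carboxyl equatorial): E = 0.67 kcal/mol.
Chair II (hydroxyl equatorial, carboxyl axial): E = 1.42 kcal/mol.
ΔE = 1.42 − 0.67 = 0.75 kcal/mol; chair I is more stable.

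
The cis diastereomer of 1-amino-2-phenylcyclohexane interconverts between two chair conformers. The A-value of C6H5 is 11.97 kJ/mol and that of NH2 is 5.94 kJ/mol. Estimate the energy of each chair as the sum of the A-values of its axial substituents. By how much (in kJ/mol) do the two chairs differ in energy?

C1 and C2 have opposite parity, so for the cis isomer the two substituents are one axial and one equatorial in each chair.
Chair I (phenyl axial, amino equatorial): E = 11.97 kJ/mol.
Chair II (phenyl equatorial, amino axial): E = 5.94 kJ/mol.
ΔE = 11.97 − 5.94 = 6.03 kJ/mol; chair II is more stable.

6.03 kJ/mol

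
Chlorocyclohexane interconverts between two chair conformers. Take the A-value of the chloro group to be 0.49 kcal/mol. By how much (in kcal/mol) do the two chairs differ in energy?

A monosubstituted cyclohexane has one chair with the chloro group axial (E = A = 0.49 kcal/mol) and one with it equatorial (E = 0).
ΔE = 0.49 − 0 = 0.49 kcal/mol.

0.49 kcal/mol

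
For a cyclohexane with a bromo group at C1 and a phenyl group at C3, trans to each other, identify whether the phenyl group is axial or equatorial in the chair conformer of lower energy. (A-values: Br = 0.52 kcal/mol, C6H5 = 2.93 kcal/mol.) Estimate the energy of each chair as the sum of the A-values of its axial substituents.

equatorial

C1 and C3 have the same parity, so for the trans isomer the two substituents are one axial and one equatorial in each chair.
Chair I (bromo axial, phenyl equatorial): E = 0.52 kcal/mol.
Chair II (bromo equatorial, phenyl axial): E = 2.93 kcal/mol.
Chair I is the more stable (lower-energy) conformer, and in that chair the phenyl group is equatorial.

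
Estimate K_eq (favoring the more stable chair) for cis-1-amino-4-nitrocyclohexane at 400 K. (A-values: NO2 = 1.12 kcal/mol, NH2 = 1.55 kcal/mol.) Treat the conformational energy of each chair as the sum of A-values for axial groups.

K ≈ 1.72

C1 and C4 have opposite parity, so for the cis isomer the two substituents are one axial and one equatorial in each chair.
Chair I (nitro axial, amino equatorial): E = 1.12 kcal/mol; chair II (nitro equatorial, amino axial): E = 1.55 kcal/mol.
ΔG = 0.43 kcal/mol between the two chairs.
K = exp(ΔG/RT) with R = 1.987×10⁻³ kcal mol⁻¹ K⁻¹ and T = 400 K gives K ≈ 1.72.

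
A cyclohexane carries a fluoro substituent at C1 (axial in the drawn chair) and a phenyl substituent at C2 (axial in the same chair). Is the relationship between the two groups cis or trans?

C1 and C2 have opposite parity, so their axial bonds point in opposite directions.
With opposite-parity carbons, two substituents on the same face are one axial and one equatorial; opposite faces give both axial or both equatorial.
Here the groups are axial/axial → opposite face → trans.

trans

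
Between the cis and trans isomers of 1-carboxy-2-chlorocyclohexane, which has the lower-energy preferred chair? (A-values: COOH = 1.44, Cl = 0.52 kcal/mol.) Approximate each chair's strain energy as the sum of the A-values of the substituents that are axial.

At 1,2 positions (parity opposite): cis → (a,e or e,a); trans → (e,e or a,a).
Best chair for cis: E = 0.52 kcal/mol; best chair for trans: E = 0.00 kcal/mol.
The trans isomer is lower by 0.52 kcal/mol.

trans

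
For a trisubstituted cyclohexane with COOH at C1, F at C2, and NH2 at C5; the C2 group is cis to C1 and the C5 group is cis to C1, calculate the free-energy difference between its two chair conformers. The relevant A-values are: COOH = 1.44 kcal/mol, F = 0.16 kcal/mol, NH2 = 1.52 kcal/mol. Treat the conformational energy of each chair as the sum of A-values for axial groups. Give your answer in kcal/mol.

Chair I (carboxyl axial, fluoro equatorial, amino axial): E = 2.96 kcal/mol.
Chair II (carboxyl equatorial, fluoro axial, amino equatorial): E = 0.16 kcal/mol.
ΔE = 2.96 − 0.16 = 2.80 kcal/mol; chair II is more stable.

2.80 kcal/mol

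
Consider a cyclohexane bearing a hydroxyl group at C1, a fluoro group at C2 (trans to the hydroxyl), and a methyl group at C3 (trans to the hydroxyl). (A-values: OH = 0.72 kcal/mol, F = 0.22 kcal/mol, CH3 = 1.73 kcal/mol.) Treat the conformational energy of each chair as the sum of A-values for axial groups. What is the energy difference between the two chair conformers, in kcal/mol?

Chair I (hydroxyl axial, fluoro axial, methyl equatorial): E = 0.94 kcal/mol.
Chair II (hydroxyl equatorial, fluoro equatorial, methyl axial): E = 1.73 kcal/mol.
ΔE = 1.73 − 0.94 = 0.79 kcal/mol; chair I is more stable.

0.79 kcal/mol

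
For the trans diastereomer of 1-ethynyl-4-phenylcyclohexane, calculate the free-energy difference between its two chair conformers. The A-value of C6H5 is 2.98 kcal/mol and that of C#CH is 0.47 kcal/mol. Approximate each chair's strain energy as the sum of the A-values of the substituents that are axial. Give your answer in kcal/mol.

3.45 kcal/mol

C1 and C4 have opposite parity, so for the trans isomer the two substituents are e,e in one chair and a,a in the other.
Chair I (phenyl axial, ethynyl axial): E = 3.45 kcal/mol.
Chair II (phenyl equatorial, ethynyl equatorial): E = 0.00 kcal/mol.
ΔE = 3.45 − 0.00 = 3.45 kcal/mol; chair II is more stable.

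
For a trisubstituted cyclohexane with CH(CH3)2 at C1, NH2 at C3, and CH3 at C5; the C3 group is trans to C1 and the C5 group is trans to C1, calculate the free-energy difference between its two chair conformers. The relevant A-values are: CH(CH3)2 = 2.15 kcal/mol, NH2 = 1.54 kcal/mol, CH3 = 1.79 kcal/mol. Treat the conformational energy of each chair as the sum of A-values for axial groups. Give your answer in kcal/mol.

Chair I (isopropyl axial, amino equatorial, methyl equatorial): E = 2.15 kcal/mol.
Chair II (isopropyl equatorial, amino axial, methyl axial): E = 3.33 kcal/mol.
ΔE = 3.33 − 2.15 = 1.18 kcal/mol; chair I is more stable.

1.18 kcal/mol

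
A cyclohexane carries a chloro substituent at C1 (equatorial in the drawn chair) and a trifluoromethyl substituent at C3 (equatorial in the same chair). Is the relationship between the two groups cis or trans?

C1 and C3 have the same parity, so their axial bonds point in the same direction.
With same-parity carbons, two substituents on the same face are both axial or both equatorial; opposite faces give one of each.
Here the groups are equatorial/equatorial → same face → cis.

cis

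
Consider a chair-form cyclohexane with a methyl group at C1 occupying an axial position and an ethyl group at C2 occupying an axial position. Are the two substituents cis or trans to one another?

trans

C1 and C2 have opposite parity, so their axial bonds point in opposite directions.
With opposite-parity carbons, two substituents on the same face are one axial and one equatorial; opposite faces give both axial or both equatorial.
Here the groups are axial/axial → opposite face → trans.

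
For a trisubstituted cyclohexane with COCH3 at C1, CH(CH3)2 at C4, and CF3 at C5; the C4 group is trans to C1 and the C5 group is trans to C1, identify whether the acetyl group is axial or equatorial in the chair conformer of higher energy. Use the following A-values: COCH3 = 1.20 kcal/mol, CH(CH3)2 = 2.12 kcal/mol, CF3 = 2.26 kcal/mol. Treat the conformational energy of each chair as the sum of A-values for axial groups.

axial

Chair I (acetyl axial, isopropyl axial, trifluoromethyl equatorial): E = 3.32 kcal/mol.
Chair II (acetyl equatorial, isopropyl equatorial, trifluoromethyl axial): E = 2.26 kcal/mol.
Chair I is the less stable (higher-energy) conformer, and in that chair the acetyl group is axial.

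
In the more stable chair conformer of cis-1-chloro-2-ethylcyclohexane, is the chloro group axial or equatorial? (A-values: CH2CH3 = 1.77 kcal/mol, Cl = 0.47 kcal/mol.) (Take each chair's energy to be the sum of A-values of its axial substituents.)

C1 and C2 have opposite parity, so for the cis isomer the two substituents are one axial and one equatorial in each chair.
Chair I (ethyl axial, chloro equatorial): E = 1.77 kcal/mol.
Chair II (ethyl equatorial, chloro axial): E = 0.47 kcal/mol.
Chair II is the more stable (lower-energy) conformer, and in that chair the chloro group is axial.

axial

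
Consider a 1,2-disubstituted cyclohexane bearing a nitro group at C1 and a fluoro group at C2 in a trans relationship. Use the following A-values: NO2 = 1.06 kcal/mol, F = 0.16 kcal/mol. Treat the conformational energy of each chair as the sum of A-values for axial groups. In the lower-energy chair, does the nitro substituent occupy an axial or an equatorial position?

equatorial

C1 and C2 have opposite parity, so for the trans isomer the two substituents are e,e in one chair and a,a in the other.
Chair I (nitro axial, fluoro axial): E = 1.22 kcal/mol.
Chair II (nitro equatorial, fluoro equatorial): E = 0.00 kcal/mol.
Chair II is the more stable (lower-energy) conformer, and in that chair the nitro group is equatorial.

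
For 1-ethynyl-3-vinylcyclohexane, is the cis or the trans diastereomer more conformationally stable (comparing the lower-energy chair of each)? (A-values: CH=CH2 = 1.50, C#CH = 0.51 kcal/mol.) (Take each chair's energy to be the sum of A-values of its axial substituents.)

cis

At 1,3 positions (parity same): cis → (e,e or a,a); trans → (a,e or e,a).
Best chair for cis: E = 0.00 kcal/mol; best chair for trans: E = 0.51 kcal/mol.
The cis isomer is lower by 0.51 kcal/mol.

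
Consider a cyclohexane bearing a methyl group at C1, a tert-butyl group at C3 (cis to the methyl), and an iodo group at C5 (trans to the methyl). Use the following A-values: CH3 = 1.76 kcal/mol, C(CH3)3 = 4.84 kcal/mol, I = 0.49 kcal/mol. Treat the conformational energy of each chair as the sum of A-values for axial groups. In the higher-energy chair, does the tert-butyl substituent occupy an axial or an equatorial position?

axial

Chair I (methyl axial, tert-butyl axial, iodo equatorial): E = 6.60 kcal/mol.
Chair II (methyl equatorial, tert-butyl equatorial, iodo axial): E = 0.49 kcal/mol.
Chair I is the less stable (higher-energy) conformer, and in that chair the tert-butyl group is axial.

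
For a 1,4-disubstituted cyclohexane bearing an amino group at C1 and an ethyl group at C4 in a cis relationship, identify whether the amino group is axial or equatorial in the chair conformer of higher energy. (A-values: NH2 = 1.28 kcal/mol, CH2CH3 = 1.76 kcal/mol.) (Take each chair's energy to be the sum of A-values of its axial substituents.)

C1 and C4 have opposite parity, so for the cis isomer the two substituents are one axial and one equatorial in each chair.
Chair I (amino axial, ethyl equatorial): E = 1.28 kcal/mol.
Chair II (amino equatorial, ethyl axial): E = 1.76 kcal/mol.
Chair II is the less stable (higher-energy) conformer, and in that chair the amino group is equatorial.

equatorial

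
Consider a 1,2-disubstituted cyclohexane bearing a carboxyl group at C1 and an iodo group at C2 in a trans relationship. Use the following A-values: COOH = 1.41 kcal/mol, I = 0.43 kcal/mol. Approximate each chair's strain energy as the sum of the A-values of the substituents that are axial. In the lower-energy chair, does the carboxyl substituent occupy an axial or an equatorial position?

equatorial

C1 and C2 have opposite parity, so for the trans isomer the two substituents are e,e in one chair and a,a in the other.
Chair I (carboxyl axial, iodo axial): E = 1.84 kcal/mol.
Chair II (carboxyl equatorial, iodo equatorial): E = 0.00 kcal/mol.
Chair II is the more stable (lower-energy) conformer, and in that chair the carboxyl group is equatorial.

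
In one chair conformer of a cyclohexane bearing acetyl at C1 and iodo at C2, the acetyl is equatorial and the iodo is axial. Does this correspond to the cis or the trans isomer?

C1 and C2 have opposite parity, so their axial bonds point in opposite directions.
With opposite-parity carbons, two substituents on the same face are one axial and one equatorial; opposite faces give both axial or both equatorial.
Here the groups are equatorial/axial → same face → cis.

cis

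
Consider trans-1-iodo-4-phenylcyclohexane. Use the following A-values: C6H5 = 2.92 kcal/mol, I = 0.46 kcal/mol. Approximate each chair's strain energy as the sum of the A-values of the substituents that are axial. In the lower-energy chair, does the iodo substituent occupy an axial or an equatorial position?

C1 and C4 have opposite parity, so for the trans isomer the two substituents are e,e in one chair and a,a in the other.
Chair I (phenyl axial, iodo axial): E = 3.38 kcal/mol.
Chair II (phenyl equatorial, iodo equatorial): E = 0.00 kcal/mol.
Chair II is the more stable (lower-energy) conformer, and in that chair the iodo group is equatorial.

equatorial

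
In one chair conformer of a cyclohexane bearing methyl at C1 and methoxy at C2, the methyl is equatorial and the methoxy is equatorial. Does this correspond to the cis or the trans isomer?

C1 and C2 have opposite parity, so their axial bonds point in opposite directions.
With opposite-parity carbons, two substituents on the same face are one axial and one equatorial; opposite faces give both axial or both equatorial.
Here the groups are equatorial/equatorial → opposite face → trans.

trans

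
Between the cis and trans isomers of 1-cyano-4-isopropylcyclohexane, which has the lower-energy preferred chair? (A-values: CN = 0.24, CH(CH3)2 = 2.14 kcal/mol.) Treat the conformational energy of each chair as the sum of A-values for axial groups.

At 1,4 positions (parity opposite): cis → (a,e or e,a); trans → (e,e or a,a).
Best chair for cis: E = 0.24 kcal/mol; best chair for trans: E = 0.00 kcal/mol.
The trans isomer is lower by 0.24 kcal/mol.

trans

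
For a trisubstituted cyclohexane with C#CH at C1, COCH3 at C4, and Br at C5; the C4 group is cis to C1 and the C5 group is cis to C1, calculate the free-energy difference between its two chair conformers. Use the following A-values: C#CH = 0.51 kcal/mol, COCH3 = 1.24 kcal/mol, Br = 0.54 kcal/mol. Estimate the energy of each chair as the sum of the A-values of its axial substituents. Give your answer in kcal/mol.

Chair I (ethynyl axial, acetyl equatorial, bromo axial): E = 1.05 kcal/mol.
Chair II (ethynyl equatorial, acetyl axial, bromo equatorial): E = 1.24 kcal/mol.
ΔE = 1.24 − 1.05 = 0.19 kcal/mol; chair I is more stable.

0.19 kcal/mol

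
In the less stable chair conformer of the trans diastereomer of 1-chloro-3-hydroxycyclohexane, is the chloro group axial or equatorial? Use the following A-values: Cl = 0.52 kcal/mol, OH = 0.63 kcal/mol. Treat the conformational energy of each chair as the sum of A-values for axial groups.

equatorial

C1 and C3 have the same parity, so for the trans isomer the two substituents are one axial and one equatorial in each chair.
Chair I (chloro axial, hydroxyl equatorial): E = 0.52 kcal/mol.
Chair II (chloro equatorial, hydroxyl axial): E = 0.63 kcal/mol.
Chair II is the less stable (higher-energy) conformer, and in that chair the chloro group is equatorial.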